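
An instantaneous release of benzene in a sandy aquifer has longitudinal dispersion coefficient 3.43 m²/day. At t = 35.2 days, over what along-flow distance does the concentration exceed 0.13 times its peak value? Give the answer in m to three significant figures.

The plume is Gaussian with σ = √(2Dt) = √(2 × 3.43 × 35.2) = 15.54 m.
C/C_peak = exp(−Δx²/(2σ²)) = 0.13 ⇒ Δx = σ·√(−2 ln 0.13) = 15.54 × 2.020 = 31.39 m.
Width = 2Δx = 62.8 m.

62.8 m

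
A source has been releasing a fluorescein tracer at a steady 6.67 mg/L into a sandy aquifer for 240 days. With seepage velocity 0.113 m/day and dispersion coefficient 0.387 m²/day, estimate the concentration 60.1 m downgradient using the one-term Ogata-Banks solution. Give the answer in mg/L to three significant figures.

0.0518 mg/L

For a continuous step input, C/C₀ ≈ ½·erfc((x−vt)/(2√(Dt))).
vt = 0.113 × 240 = 27.12 m and 2√(Dt) = 2√(0.387 × 240) = 19.27 m.
Argument (x−vt)/(2√(Dt)) = (60.1 − 27.12)/19.27 = 1.711; ½·erfc(1.711) = 0.007766.
C = 6.67 × 0.007766 = 0.0518 mg/L.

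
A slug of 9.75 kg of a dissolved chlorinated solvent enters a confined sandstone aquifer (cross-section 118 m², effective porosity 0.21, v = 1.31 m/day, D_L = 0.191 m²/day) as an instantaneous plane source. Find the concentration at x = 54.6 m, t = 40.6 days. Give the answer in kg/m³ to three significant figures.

0.0374 kg/m³

For an instantaneous plane source, C(x,t) = M/(n_e·A·√(4πDt)) · exp(−(x−vt)²/(4Dt)), with n_e·A the pore (flow) area.
Plume center vt = 1.31 × 40.6 = 53.186 m, so the well at 54.6 m is 1.414 m downgradient of the peak.
√(4πDt) = 9.872 m, giving peak height M/(n_e·A·√(4πDt)) = 9.75/(0.21 × 118 × 9.872) = 0.03986 kg/m³.
(x−vt)²/(4Dt) = (1.414)²/(4 × 0.191 × 40.6) = 0.06446; exp(−0.06446) = 0.9376.
C = 0.03986 × 0.9376 = 0.0374 kg/m³.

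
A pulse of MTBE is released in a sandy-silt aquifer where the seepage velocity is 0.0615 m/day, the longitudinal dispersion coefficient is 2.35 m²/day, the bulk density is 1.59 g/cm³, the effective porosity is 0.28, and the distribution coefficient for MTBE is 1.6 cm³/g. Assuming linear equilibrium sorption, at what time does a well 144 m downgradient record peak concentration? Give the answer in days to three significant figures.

Retardation factor R = 1 + ρ_b·K_d/n = 1 + 1.59 × 1.6/0.28 = 10.09.
Sorption retards both mechanisms: v_R = v/R = 0.006095 m/day, D_R = D/R = 0.2329 m²/day.
Peak time from v_R²t² + 2D_R t − x² = 0: t = (√(D_R² + v_R²x²) − D_R)/v_R².
√(D_R² + v_R²x²) = √(0.2329² + 0.006095² × 144²) = 0.9081; v_R² = 3.715e-05.
t = (0.9081 − 0.2329)/3.715e-05 = 18200 days.

18200 days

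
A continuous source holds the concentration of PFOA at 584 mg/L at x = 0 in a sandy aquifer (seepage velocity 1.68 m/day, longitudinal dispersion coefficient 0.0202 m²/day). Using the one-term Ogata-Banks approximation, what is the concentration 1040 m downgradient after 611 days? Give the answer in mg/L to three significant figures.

For a continuous step input, C/C₀ ≈ ½·erfc((x−vt)/(2√(Dt))).
vt = 1.68 × 611 = 1026.48 m and 2√(Dt) = 2√(0.0202 × 611) = 7.026 m.
Argument (x−vt)/(2√(Dt)) = (1040 − 1026.48)/7.026 = 1.924; ½·erfc(1.924) = 0.003255.
C = 584 × 0.003255 = 1.90 mg/L.

1.90 mg/L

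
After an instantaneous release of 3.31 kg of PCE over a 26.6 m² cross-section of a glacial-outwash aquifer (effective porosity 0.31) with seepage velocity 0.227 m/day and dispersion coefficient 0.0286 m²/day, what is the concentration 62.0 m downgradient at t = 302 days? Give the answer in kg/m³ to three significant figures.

0.0111 kg/m³

For an instantaneous plane source, C(x,t) = M/(n_e·A·√(4πDt)) · exp(−(x−vt)²/(4Dt)), with n_e·A the pore (flow) area.
Plume center vt = 0.227 × 302 = 68.554 m, so the well at 62.0 m is 6.554 m upgradient of the peak.
√(4πDt) = 10.42 m, giving peak height M/(n_e·A·√(4πDt)) = 3.31/(0.31 × 26.6 × 10.42) = 0.03852 kg/m³.
(x−vt)²/(4Dt) = (-6.554)²/(4 × 0.0286 × 302) = 1.243; exp(−1.243) = 0.2885.
C = 0.03852 × 0.2885 = 0.0111 kg/m³.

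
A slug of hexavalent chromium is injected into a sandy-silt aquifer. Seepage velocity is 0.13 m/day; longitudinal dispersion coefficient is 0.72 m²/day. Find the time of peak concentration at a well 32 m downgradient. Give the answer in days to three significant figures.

For the 1D instantaneous-source solution, setting ∂C/∂t = 0 at fixed x gives v²t² + 2Dt − x² = 0, so t = (√(D² + v²x²) − D)/v².
√(D² + v²x²) = √(0.72² + 0.13² × 32²) = 4.222; v² = 0.0169.
t = (4.222 − 0.72)/0.0169 = 207 days (vs. the pure-advection estimate x/v = 246 d).

207 days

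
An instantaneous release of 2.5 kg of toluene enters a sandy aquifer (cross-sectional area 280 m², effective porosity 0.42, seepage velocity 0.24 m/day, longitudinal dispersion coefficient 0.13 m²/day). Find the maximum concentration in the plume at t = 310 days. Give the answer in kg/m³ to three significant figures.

0.000945 kg/m³

The peak of an instantaneous 1D plume sits at x = vt; there the Gaussian factor is 1 and C_max = M/(n_e·A·√(4πDt)), where n_e·A is the pore area the mass is dissolved in.
√(4πDt) = √(4π × 0.13 × 310) = 22.50 m, so C_max = 2.5/(0.42 × 280 × 22.50) = 0.000945 kg/m³.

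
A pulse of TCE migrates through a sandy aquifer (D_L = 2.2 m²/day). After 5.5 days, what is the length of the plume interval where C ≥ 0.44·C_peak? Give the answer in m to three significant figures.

The plume is Gaussian with σ = √(2Dt) = √(2 × 2.2 × 5.5) = 4.919 m.
C/C_peak = exp(−Δx²/(2σ²)) = 0.44 ⇒ Δx = σ·√(−2 ln 0.44) = 4.919 × 1.281 = 6.301 m.
Width = 2Δx = 12.6 m.

12.6 m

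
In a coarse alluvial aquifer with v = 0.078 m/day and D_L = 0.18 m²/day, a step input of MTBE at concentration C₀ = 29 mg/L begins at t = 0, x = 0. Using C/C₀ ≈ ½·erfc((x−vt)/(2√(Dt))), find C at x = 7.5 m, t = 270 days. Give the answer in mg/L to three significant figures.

For a continuous step input, C/C₀ ≈ ½·erfc((x−vt)/(2√(Dt))).
vt = 0.078 × 270 = 21.06 m and 2√(Dt) = 2√(0.18 × 270) = 13.94 m.
Argument (x−vt)/(2√(Dt)) = (7.5 − 21.06)/13.94 = -0.9727; ½·erfc(-0.9727) = 0.9155.
C = 29 × 0.9155 = 26.5 mg/L.

26.5 mg/L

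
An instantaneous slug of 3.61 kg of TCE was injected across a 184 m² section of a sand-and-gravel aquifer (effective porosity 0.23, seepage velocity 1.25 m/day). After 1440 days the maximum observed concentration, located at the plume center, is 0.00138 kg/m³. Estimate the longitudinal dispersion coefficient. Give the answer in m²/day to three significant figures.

0.211 m²/day

At the plume center C_max = M/(n_e·A·√(4πDt)), so D = M²/(4πt·(n_e·A·C_max)²).
n_e·A·C_max = 0.23 × 184 × 0.00138 = 0.05840 kg/m.
D = 3.61²/(4π × 1440 × 0.05840²) = 0.211 m²/day.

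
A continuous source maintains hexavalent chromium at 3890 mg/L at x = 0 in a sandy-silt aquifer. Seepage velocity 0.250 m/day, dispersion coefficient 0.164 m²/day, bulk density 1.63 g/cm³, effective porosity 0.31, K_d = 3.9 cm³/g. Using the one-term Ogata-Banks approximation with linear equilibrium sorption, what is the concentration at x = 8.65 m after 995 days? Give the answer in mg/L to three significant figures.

Retardation factor R = 1 + ρ_b·K_d/n = 1 + 1.63 × 3.9/0.31 = 21.51.
Sorption retards both mechanisms: v_R = v/R = 0.01162 m/day, D_R = D/R = 0.007624 m²/day.
v_R·t = 0.01162 × 995 = 11.5619 m; 2√(D_R t) = 5.508 m; argument = (8.65 − 11.5619)/5.508 = -0.5287.
C = C₀ × ½·erfc(-0.5287) = 3890 × 0.7727 = 3010 mg/L.

3010 mg/L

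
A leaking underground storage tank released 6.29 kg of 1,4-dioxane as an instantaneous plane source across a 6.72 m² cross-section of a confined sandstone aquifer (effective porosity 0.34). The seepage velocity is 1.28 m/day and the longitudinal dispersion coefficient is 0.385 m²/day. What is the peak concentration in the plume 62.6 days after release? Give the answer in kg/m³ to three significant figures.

0.158 kg/m³

The peak of an instantaneous 1D plume sits at x = vt; there the Gaussian factor is 1 and C_max = M/(n_e·A·√(4πDt)), where n_e·A is the pore area the mass is dissolved in.
√(4πDt) = √(4π × 0.385 × 62.6) = 17.40 m, so C_max = 6.29/(0.34 × 6.72 × 17.40) = 0.158 kg/m³.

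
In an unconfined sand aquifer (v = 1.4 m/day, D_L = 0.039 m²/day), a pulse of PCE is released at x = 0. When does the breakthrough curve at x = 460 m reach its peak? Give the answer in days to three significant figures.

329 days

For the 1D instantaneous-source solution, setting ∂C/∂t = 0 at fixed x gives v²t² + 2Dt − x² = 0, so t = (√(D² + v²x²) − D)/v².
√(D² + v²x²) = √(0.039² + 1.4² × 460²) = 644.0; v² = 1.96.
t = (644.0 − 0.039)/1.96 = 329 days (vs. the pure-advection estimate x/v = 329 d).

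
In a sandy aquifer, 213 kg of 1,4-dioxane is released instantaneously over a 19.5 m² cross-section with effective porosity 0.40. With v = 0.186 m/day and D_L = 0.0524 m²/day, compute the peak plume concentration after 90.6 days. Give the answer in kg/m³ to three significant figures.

The peak of an instantaneous 1D plume sits at x = vt; there the Gaussian factor is 1 and C_max = M/(n_e·A·√(4πDt)), where n_e·A is the pore area the mass is dissolved in.
√(4πDt) = √(4π × 0.0524 × 90.6) = 7.724 m, so C_max = 213/(0.40 × 19.5 × 7.724) = 3.54 kg/m³.

3.54 kg/m³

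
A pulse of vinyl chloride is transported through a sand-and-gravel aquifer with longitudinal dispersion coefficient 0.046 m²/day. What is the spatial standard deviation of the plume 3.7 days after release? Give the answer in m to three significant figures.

Dispersive spreading gives a Gaussian with σ² = 2Dt; advection only shifts the center.
σ = √(2 × 0.046 × 3.7) = 0.583 m.

0.583 m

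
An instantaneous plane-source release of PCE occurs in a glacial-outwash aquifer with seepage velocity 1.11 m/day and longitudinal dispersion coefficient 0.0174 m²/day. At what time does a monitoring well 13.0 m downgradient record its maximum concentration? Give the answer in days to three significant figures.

11.7 days

For the 1D instantaneous-source solution, setting ∂C/∂t = 0 at fixed x gives v²t² + 2Dt − x² = 0, so t = (√(D² + v²x²) − D)/v².
√(D² + v²x²) = √(0.0174² + 1.11² × 13.0²) = 14.43; v² = 1.2321.
t = (14.43 − 0.0174)/1.2321 = 11.7 days (vs. the pure-advection estimate x/v = 11.7 d).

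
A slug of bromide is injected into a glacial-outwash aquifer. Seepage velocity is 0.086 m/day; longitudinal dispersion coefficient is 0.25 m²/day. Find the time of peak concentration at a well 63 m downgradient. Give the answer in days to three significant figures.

For the 1D instantaneous-source solution, setting ∂C/∂t = 0 at fixed x gives v²t² + 2Dt − x² = 0, so t = (√(D² + v²x²) − D)/v².
√(D² + v²x²) = √(0.25² + 0.086² × 63²) = 5.424; v² = 0.007396.
t = (5.424 − 0.25)/0.007396 = 700 days (vs. the pure-advection estimate x/v = 733 d).

700 days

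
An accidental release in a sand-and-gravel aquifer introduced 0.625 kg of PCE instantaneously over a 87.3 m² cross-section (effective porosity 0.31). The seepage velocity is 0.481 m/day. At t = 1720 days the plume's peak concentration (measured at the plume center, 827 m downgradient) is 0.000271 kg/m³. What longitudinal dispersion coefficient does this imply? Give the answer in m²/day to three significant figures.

At the plume center C_max = M/(n_e·A·√(4πDt)), so D = M²/(4πt·(n_e·A·C_max)²).
n_e·A·C_max = 0.31 × 87.3 × 0.000271 = 0.007334 kg/m.
D = 0.625²/(4π × 1720 × 0.007334²) = 0.336 m²/day.

0.336 m²/day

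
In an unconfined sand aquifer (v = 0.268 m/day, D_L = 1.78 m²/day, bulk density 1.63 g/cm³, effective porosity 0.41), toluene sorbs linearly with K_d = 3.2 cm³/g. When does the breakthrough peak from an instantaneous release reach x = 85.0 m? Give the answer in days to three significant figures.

Retardation factor R = 1 + ρ_b·K_d/n = 1 + 1.63 × 3.2/0.41 = 13.72.
Sorption retards both mechanisms: v_R = v/R = 0.01953 m/day, D_R = D/R = 0.1297 m²/day.
Peak time from v_R²t² + 2D_R t − x² = 0: t = (√(D_R² + v_R²x²) − D_R)/v_R².
√(D_R² + v_R²x²) = √(0.1297² + 0.01953² × 85.0²) = 1.665; v_R² = 0.0003814.
t = (1.665 − 0.1297)/0.0003814 = 4030 days.

4030 days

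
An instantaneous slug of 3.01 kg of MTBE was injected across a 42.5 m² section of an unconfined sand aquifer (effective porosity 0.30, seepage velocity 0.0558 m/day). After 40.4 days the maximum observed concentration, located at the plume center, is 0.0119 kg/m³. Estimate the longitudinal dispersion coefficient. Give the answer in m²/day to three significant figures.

At the plume center C_max = M/(n_e·A·√(4πDt)), so D = M²/(4πt·(n_e·A·C_max)²).
n_e·A·C_max = 0.30 × 42.5 × 0.0119 = 0.1517 kg/m.
D = 3.01²/(4π × 40.4 × 0.1517²) = 0.775 m²/day.

0.775 m²/day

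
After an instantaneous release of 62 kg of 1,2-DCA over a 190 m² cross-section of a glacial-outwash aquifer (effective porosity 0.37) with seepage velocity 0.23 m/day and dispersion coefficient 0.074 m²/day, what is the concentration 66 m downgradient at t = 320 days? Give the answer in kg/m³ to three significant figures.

For an instantaneous plane source, C(x,t) = M/(n_e·A·√(4πDt)) · exp(−(x−vt)²/(4Dt)), with n_e·A the pore (flow) area.
Plume center vt = 0.23 × 320 = 73.6 m, so the well at 66 m is 7.6 m upgradient of the peak.
√(4πDt) = 17.25 m, giving peak height M/(n_e·A·√(4πDt)) = 62/(0.37 × 190 × 17.25) = 0.05113 kg/m³.
(x−vt)²/(4Dt) = (-7.6)²/(4 × 0.074 × 320) = 0.6098; exp(−0.6098) = 0.5435.
C = 0.05113 × 0.5435 = 0.0278 kg/m³.

0.0278 kg/m³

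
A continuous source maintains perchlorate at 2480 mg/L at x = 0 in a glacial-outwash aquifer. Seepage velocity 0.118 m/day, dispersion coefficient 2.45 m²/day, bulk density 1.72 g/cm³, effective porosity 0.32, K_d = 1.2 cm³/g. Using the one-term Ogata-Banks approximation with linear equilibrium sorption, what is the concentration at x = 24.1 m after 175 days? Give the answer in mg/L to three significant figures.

Retardation factor R = 1 + ρ_b·K_d/n = 1 + 1.72 × 1.2/0.32 = 7.450.
Sorption retards both mechanisms: v_R = v/R = 0.01584 m/day, D_R = D/R = 0.3289 m²/day.
v_R·t = 0.01584 × 175 = 2.772 m; 2√(D_R t) = 15.17 m; argument = (24.1 − 2.772)/15.17 = 1.406.
C = C₀ × ½·erfc(1.406) = 2480 × 0.02338 = 58.0 mg/L.

58.0 mg/L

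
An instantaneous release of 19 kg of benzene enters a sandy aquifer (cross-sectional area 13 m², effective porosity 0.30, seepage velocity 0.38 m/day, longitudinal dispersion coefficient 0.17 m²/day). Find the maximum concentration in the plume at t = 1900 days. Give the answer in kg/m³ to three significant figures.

0.0765 kg/m³

The peak of an instantaneous 1D plume sits at x = vt; there the Gaussian factor is 1 and C_max = M/(n_e·A·√(4πDt)), where n_e·A is the pore area the mass is dissolved in.
√(4πDt) = √(4π × 0.17 × 1900) = 63.71 m, so C_max = 19/(0.30 × 13 × 63.71) = 0.0765 kg/m³.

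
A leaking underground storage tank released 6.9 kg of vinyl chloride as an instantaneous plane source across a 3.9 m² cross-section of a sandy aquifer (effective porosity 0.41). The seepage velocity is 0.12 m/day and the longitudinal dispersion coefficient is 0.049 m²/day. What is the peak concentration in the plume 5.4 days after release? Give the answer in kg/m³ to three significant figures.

2.37 kg/m³

The peak of an instantaneous 1D plume sits at x = vt; there the Gaussian factor is 1 and C_max = M/(n_e·A·√(4πDt)), where n_e·A is the pore area the mass is dissolved in.
√(4πDt) = √(4π × 0.049 × 5.4) = 1.823 m, so C_max = 6.9/(0.41 × 3.9 × 1.823) = 2.37 kg/m³.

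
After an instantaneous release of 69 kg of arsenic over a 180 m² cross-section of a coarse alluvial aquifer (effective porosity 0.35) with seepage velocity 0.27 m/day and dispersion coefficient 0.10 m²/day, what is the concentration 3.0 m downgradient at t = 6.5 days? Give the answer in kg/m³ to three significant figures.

0.211 kg/m³

For an instantaneous plane source, C(x,t) = M/(n_e·A·√(4πDt)) · exp(−(x−vt)²/(4Dt)), with n_e·A the pore (flow) area.
Plume center vt = 0.27 × 6.5 = 1.755 m, so the well at 3.0 m is 1.245 m downgradient of the peak.
√(4πDt) = 2.858 m, giving peak height M/(n_e·A·√(4πDt)) = 69/(0.35 × 180 × 2.858) = 0.3832 kg/m³.
(x−vt)²/(4Dt) = (1.245)²/(4 × 0.10 × 6.5) = 0.5962; exp(−0.5962) = 0.5509.
C = 0.3832 × 0.5509 = 0.211 kg/m³.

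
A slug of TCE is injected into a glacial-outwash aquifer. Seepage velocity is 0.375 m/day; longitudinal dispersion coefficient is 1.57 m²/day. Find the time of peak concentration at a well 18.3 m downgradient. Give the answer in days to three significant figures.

38.9 days

For the 1D instantaneous-source solution, setting ∂C/∂t = 0 at fixed x gives v²t² + 2Dt − x² = 0, so t = (√(D² + v²x²) − D)/v².
√(D² + v²x²) = √(1.57² + 0.375² × 18.3²) = 7.040; v² = 0.140625.
t = (7.040 − 1.57)/0.140625 = 38.9 days (vs. the pure-advection estimate x/v = 48.8 d).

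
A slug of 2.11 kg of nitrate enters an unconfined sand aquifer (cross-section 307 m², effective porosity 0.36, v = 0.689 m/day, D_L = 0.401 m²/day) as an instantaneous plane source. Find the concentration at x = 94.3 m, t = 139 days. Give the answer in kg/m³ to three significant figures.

0.000714 kg/m³

For an instantaneous plane source, C(x,t) = M/(n_e·A·√(4πDt)) · exp(−(x−vt)²/(4Dt)), with n_e·A the pore (flow) area.
Plume center vt = 0.689 × 139 = 95.771 m, so the well at 94.3 m is 1.471 m upgradient of the peak.
√(4πDt) = 26.47 m, giving peak height M/(n_e·A·√(4πDt)) = 2.11/(0.36 × 307 × 26.47) = 0.0007213 kg/m³.
(x−vt)²/(4Dt) = (-1.471)²/(4 × 0.401 × 139) = 0.009705; exp(−0.009705) = 0.9903.
C = 0.0007213 × 0.9903 = 0.000714 kg/m³.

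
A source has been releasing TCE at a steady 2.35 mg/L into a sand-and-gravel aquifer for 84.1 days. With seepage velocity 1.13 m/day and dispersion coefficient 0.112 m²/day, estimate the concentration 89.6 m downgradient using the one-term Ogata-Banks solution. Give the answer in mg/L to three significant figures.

For a continuous step input, C/C₀ ≈ ½·erfc((x−vt)/(2√(Dt))).
vt = 1.13 × 84.1 = 95.033 m and 2√(Dt) = 2√(0.112 × 84.1) = 6.138 m.
Argument (x−vt)/(2√(Dt)) = (89.6 − 95.033)/6.138 = -0.8851; ½·erfc(-0.8851) = 0.8947.
C = 2.35 × 0.8947 = 2.10 mg/L.

2.10 mg/L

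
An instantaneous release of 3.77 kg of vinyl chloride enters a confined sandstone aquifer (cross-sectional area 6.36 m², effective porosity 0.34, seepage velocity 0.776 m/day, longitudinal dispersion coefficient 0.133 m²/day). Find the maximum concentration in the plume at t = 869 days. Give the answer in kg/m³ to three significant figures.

The peak of an instantaneous 1D plume sits at x = vt; there the Gaussian factor is 1 and C_max = M/(n_e·A·√(4πDt)), where n_e·A is the pore area the mass is dissolved in.
√(4πDt) = √(4π × 0.133 × 869) = 38.11 m, so C_max = 3.77/(0.34 × 6.36 × 38.11) = 0.0457 kg/m³.

0.0457 kg/m³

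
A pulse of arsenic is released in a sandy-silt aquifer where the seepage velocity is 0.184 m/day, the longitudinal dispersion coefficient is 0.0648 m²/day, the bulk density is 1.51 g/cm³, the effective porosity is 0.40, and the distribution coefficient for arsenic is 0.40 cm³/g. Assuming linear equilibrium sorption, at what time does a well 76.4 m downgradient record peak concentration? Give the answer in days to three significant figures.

1040 days

Retardation factor R = 1 + ρ_b·K_d/n = 1 + 1.51 × 0.40/0.40 = 2.510.
Sorption retards both mechanisms: v_R = v/R = 0.07331 m/day, D_R = D/R = 0.02582 m²/day.
Peak time from v_R²t² + 2D_R t − x² = 0: t = (√(D_R² + v_R²x²) − D_R)/v_R².
√(D_R² + v_R²x²) = √(0.02582² + 0.07331² × 76.4²) = 5.601; v_R² = 0.005374.
t = (5.601 − 0.02582)/0.005374 = 1040 days.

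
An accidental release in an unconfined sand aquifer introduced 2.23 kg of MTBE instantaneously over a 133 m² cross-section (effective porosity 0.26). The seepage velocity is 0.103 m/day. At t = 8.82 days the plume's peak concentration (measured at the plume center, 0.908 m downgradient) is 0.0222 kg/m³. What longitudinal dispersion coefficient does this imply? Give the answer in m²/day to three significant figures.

0.0761 m²/day

At the plume center C_max = M/(n_e·A·√(4πDt)), so D = M²/(4πt·(n_e·A·C_max)²).
n_e·A·C_max = 0.26 × 133 × 0.0222 = 0.7677 kg/m.
D = 2.23²/(4π × 8.82 × 0.7677²) = 0.0761 m²/day.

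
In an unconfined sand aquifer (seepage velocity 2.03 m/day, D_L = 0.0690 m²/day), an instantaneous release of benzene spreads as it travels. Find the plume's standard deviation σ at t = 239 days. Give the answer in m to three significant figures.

5.74 m

Dispersive spreading gives a Gaussian with σ² = 2Dt; advection only shifts the center.
σ = √(2 × 0.0690 × 239) = 5.74 m.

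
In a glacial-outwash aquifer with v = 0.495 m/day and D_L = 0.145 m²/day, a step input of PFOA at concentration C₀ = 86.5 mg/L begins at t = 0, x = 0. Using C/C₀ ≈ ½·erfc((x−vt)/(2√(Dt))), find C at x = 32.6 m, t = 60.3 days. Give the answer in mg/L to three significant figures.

For a continuous step input, C/C₀ ≈ ½·erfc((x−vt)/(2√(Dt))).
vt = 0.495 × 60.3 = 29.8485 m and 2√(Dt) = 2√(0.145 × 60.3) = 5.914 m.
Argument (x−vt)/(2√(Dt)) = (32.6 − 29.8485)/5.914 = 0.4653; ½·erfc(0.4653) = 0.2553.
C = 86.5 × 0.2553 = 22.1 mg/L.

22.1 mg/L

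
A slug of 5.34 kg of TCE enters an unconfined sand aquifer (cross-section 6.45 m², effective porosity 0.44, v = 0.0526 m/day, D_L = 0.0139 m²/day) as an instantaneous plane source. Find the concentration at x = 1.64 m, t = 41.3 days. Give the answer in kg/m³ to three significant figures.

For an instantaneous plane source, C(x,t) = M/(n_e·A·√(4πDt)) · exp(−(x−vt)²/(4Dt)), with n_e·A the pore (flow) area.
Plume center vt = 0.0526 × 41.3 = 2.17238 m, so the well at 1.64 m is 0.53238 m upgradient of the peak.
√(4πDt) = 2.686 m, giving peak height M/(n_e·A·√(4πDt)) = 5.34/(0.44 × 6.45 × 2.686) = 0.7005 kg/m³.
(x−vt)²/(4Dt) = (-0.53238)²/(4 × 0.0139 × 41.3) = 0.1234; exp(−0.1234) = 0.8839.
C = 0.7005 × 0.8839 = 0.619 kg/m³.

0.619 kg/m³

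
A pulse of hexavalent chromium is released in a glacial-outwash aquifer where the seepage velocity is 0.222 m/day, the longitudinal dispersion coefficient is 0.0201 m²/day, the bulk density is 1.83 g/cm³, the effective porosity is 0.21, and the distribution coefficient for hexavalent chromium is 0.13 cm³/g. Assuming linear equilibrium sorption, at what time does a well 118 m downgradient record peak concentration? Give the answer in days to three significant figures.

1130 days

Retardation factor R = 1 + ρ_b·K_d/n = 1 + 1.83 × 0.13/0.21 = 2.133.
Sorption retards both mechanisms: v_R = v/R = 0.1041 m/day, D_R = D/R = 0.009423 m²/day.
Peak time from v_R²t² + 2D_R t − x² = 0: t = (√(D_R² + v_R²x²) − D_R)/v_R².
√(D_R² + v_R²x²) = √(0.009423² + 0.1041² × 118²) = 12.28; v_R² = 0.01084.
t = (12.28 − 0.009423)/0.01084 = 1130 days.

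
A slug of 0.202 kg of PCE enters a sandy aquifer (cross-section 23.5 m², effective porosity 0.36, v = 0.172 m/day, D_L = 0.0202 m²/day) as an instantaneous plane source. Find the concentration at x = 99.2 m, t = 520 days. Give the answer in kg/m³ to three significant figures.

0.000215 kg/m³

For an instantaneous plane source, C(x,t) = M/(n_e·A·√(4πDt)) · exp(−(x−vt)²/(4Dt)), with n_e·A the pore (flow) area.
Plume center vt = 0.172 × 520 = 89.44 m, so the well at 99.2 m is 9.76 m downgradient of the peak.
√(4πDt) = 11.49 m, giving peak height M/(n_e·A·√(4πDt)) = 0.202/(0.36 × 23.5 × 11.49) = 0.002078 kg/m³.
(x−vt)²/(4Dt) = (9.76)²/(4 × 0.0202 × 520) = 2.267; exp(−2.267) = 0.1036.
C = 0.002078 × 0.1036 = 0.000215 kg/m³.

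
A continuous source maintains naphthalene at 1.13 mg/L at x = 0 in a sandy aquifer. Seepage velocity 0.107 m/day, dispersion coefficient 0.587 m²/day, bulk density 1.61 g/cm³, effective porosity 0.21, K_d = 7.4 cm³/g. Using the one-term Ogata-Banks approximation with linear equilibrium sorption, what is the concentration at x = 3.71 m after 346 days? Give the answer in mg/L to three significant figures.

0.140 mg/L

Retardation factor R = 1 + ρ_b·K_d/n = 1 + 1.61 × 7.4/0.21 = 57.73.
Sorption retards both mechanisms: v_R = v/R = 0.001853 m/day, D_R = D/R = 0.01017 m²/day.
v_R·t = 0.001853 × 346 = 0.641138 m; 2√(D_R t) = 3.752 m; argument = (3.71 − 0.641138)/3.752 = 0.8179.
C = C₀ × ½·erfc(0.8179) = 1.13 × 0.1237 = 0.140 mg/L.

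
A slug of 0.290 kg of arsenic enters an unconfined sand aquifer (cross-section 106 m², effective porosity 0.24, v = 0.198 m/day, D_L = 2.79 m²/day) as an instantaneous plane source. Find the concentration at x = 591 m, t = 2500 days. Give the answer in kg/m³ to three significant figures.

For an instantaneous plane source, C(x,t) = M/(n_e·A·√(4πDt)) · exp(−(x−vt)²/(4Dt)), with n_e·A the pore (flow) area.
Plume center vt = 0.198 × 2500 = 495 m, so the well at 591 m is 96 m downgradient of the peak.
√(4πDt) = 296.1 m, giving peak height M/(n_e·A·√(4πDt)) = 0.290/(0.24 × 106 × 296.1) = 3.850e-05 kg/m³.
(x−vt)²/(4Dt) = (96)²/(4 × 2.79 × 2500) = 0.3303; exp(−0.3303) = 0.7187.
C = 3.850e-05 × 0.7187 = 2.77e-05 kg/m³.

2.77e-05 kg/m³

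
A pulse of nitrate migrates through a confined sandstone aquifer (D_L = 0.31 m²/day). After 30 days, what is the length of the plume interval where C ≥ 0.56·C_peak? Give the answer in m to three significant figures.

The plume is Gaussian with σ = √(2Dt) = √(2 × 0.31 × 30) = 4.313 m.
C/C_peak = exp(−Δx²/(2σ²)) = 0.56 ⇒ Δx = σ·√(−2 ln 0.56) = 4.313 × 1.077 = 4.645 m.
Width = 2Δx = 9.29 m.

9.29 m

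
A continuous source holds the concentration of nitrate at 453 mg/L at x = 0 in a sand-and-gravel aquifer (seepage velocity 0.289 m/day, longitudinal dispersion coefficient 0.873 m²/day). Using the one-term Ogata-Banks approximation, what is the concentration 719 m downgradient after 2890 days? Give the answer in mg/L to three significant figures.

For a continuous step input, C/C₀ ≈ ½·erfc((x−vt)/(2√(Dt))).
vt = 0.289 × 2890 = 835.21 m and 2√(Dt) = 2√(0.873 × 2890) = 100.5 m.
Argument (x−vt)/(2√(Dt)) = (719 − 835.21)/100.5 = -1.156; ½·erfc(-1.156) = 0.9490.
C = 453 × 0.9490 = 430 mg/L.

430 mg/L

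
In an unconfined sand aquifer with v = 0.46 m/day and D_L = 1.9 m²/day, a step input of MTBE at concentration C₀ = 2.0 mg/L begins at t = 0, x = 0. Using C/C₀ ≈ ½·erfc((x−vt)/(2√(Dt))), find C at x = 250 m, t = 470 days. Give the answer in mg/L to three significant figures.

For a continuous step input, C/C₀ ≈ ½·erfc((x−vt)/(2√(Dt))).
vt = 0.46 × 470 = 216.2 m and 2√(Dt) = 2√(1.9 × 470) = 59.77 m.
Argument (x−vt)/(2√(Dt)) = (250 − 216.2)/59.77 = 0.5655; ½·erfc(0.5655) = 0.2119.
C = 2.0 × 0.2119 = 0.424 mg/L.

0.424 mg/L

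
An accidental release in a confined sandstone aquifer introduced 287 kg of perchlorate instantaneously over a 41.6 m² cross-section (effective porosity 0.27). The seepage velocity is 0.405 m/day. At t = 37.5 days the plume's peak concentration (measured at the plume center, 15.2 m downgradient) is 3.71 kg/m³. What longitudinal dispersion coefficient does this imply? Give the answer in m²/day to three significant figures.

At the plume center C_max = M/(n_e·A·√(4πDt)), so D = M²/(4πt·(n_e·A·C_max)²).
n_e·A·C_max = 0.27 × 41.6 × 3.71 = 41.67 kg/m.
D = 287²/(4π × 37.5 × 41.67²) = 0.101 m²/day.

0.101 m²/day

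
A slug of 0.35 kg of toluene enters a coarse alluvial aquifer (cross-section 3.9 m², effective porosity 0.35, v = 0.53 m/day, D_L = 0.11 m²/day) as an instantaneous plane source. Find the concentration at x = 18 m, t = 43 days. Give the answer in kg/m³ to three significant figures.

For an instantaneous plane source, C(x,t) = M/(n_e·A·√(4πDt)) · exp(−(x−vt)²/(4Dt)), with n_e·A the pore (flow) area.
Plume center vt = 0.53 × 43 = 22.79 m, so the well at 18 m is 4.79 m upgradient of the peak.
√(4πDt) = 7.710 m, giving peak height M/(n_e·A·√(4πDt)) = 0.35/(0.35 × 3.9 × 7.710) = 0.03326 kg/m³.
(x−vt)²/(4Dt) = (-4.79)²/(4 × 0.11 × 43) = 1.213; exp(−1.213) = 0.2973.
C = 0.03326 × 0.2973 = 0.00989 kg/m³.

0.00989 kg/m³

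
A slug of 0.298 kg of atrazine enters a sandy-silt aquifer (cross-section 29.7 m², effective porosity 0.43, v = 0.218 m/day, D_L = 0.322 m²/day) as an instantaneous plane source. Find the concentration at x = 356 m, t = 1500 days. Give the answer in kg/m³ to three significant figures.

0.000194 kg/m³

For an instantaneous plane source, C(x,t) = M/(n_e·A·√(4πDt)) · exp(−(x−vt)²/(4Dt)), with n_e·A the pore (flow) area.
Plume center vt = 0.218 × 1500 = 327 m, so the well at 356 m is 29 m downgradient of the peak.
√(4πDt) = 77.91 m, giving peak height M/(n_e·A·√(4πDt)) = 0.298/(0.43 × 29.7 × 77.91) = 0.0002995 kg/m³.
(x−vt)²/(4Dt) = (29)²/(4 × 0.322 × 1500) = 0.4353; exp(−0.4353) = 0.6471.
C = 0.0002995 × 0.6471 = 0.000194 kg/m³.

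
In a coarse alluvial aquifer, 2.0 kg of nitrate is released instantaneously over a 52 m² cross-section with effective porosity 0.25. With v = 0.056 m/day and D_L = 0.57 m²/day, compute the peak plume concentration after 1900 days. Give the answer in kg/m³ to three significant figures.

0.00132 kg/m³

The peak of an instantaneous 1D plume sits at x = vt; there the Gaussian factor is 1 and C_max = M/(n_e·A·√(4πDt)), where n_e·A is the pore area the mass is dissolved in.
√(4πDt) = √(4π × 0.57 × 1900) = 116.7 m, so C_max = 2.0/(0.25 × 52 × 116.7) = 0.00132 kg/m³.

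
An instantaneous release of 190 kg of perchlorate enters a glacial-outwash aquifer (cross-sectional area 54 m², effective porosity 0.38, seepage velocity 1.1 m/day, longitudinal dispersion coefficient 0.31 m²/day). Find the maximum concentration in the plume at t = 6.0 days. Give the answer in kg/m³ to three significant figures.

The peak of an instantaneous 1D plume sits at x = vt; there the Gaussian factor is 1 and C_max = M/(n_e·A·√(4πDt)), where n_e·A is the pore area the mass is dissolved in.
√(4πDt) = √(4π × 0.31 × 6.0) = 4.835 m, so C_max = 190/(0.38 × 54 × 4.835) = 1.92 kg/m³.

1.92 kg/m³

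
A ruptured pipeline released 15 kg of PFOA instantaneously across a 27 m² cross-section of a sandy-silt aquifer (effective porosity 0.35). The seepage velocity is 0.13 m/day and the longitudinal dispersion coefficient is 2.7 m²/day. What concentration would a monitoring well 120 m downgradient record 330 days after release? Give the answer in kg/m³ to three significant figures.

For an instantaneous plane source, C(x,t) = M/(n_e·A·√(4πDt)) · exp(−(x−vt)²/(4Dt)), with n_e·A the pore (flow) area.
Plume center vt = 0.13 × 330 = 42.9 m, so the well at 120 m is 77.1 m downgradient of the peak.
√(4πDt) = 105.8 m, giving peak height M/(n_e·A·√(4πDt)) = 15/(0.35 × 27 × 105.8) = 0.01500 kg/m³.
(x−vt)²/(4Dt) = (77.1)²/(4 × 2.7 × 330) = 1.668; exp(−1.668) = 0.1886.
C = 0.01500 × 0.1886 = 0.00283 kg/m³.

0.00283 kg/m³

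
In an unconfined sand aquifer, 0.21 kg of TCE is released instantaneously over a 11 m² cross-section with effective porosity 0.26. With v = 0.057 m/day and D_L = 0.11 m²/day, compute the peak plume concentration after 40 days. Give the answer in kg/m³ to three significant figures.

The peak of an instantaneous 1D plume sits at x = vt; there the Gaussian factor is 1 and C_max = M/(n_e·A·√(4πDt)), where n_e·A is the pore area the mass is dissolved in.
√(4πDt) = √(4π × 0.11 × 40) = 7.436 m, so C_max = 0.21/(0.26 × 11 × 7.436) = 0.00987 kg/m³.

0.00987 kg/m³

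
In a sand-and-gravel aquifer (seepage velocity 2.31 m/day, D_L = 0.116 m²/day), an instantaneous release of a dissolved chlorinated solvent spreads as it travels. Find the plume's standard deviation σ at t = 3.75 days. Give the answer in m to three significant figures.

Dispersive spreading gives a Gaussian with σ² = 2Dt; advection only shifts the center.
σ = √(2 × 0.116 × 3.75) = 0.933 m.

0.933 m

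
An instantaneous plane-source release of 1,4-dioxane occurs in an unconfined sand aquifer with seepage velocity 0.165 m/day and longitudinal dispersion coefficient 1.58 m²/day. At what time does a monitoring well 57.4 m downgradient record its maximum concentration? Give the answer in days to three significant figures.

For the 1D instantaneous-source solution, setting ∂C/∂t = 0 at fixed x gives v²t² + 2Dt − x² = 0, so t = (√(D² + v²x²) − D)/v².
√(D² + v²x²) = √(1.58² + 0.165² × 57.4²) = 9.602; v² = 0.027225.
t = (9.602 − 1.58)/0.027225 = 295 days (vs. the pure-advection estimate x/v = 348 d).

295 days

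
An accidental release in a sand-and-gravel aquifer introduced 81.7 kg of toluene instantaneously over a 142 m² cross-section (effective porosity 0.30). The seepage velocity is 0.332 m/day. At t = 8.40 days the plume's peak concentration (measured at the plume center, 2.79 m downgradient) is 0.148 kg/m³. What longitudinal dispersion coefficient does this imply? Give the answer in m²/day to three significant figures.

1.59 m²/day

At the plume center C_max = M/(n_e·A·√(4πDt)), so D = M²/(4πt·(n_e·A·C_max)²).
n_e·A·C_max = 0.30 × 142 × 0.148 = 6.305 kg/m.
D = 81.7²/(4π × 8.40 × 6.305²) = 1.59 m²/day.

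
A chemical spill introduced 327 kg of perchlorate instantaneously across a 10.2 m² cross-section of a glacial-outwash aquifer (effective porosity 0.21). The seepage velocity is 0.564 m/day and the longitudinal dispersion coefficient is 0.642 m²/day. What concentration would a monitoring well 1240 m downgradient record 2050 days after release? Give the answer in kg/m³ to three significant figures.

0.313 kg/m³

For an instantaneous plane source, C(x,t) = M/(n_e·A·√(4πDt)) · exp(−(x−vt)²/(4Dt)), with n_e·A the pore (flow) area.
Plume center vt = 0.564 × 2050 = 1156.2 m, so the well at 1240 m is 83.8 m downgradient of the peak.
√(4πDt) = 128.6 m, giving peak height M/(n_e·A·√(4πDt)) = 327/(0.21 × 10.2 × 128.6) = 1.187 kg/m³.
(x−vt)²/(4Dt) = (83.8)²/(4 × 0.642 × 2050) = 1.334; exp(−1.334) = 0.2634.
C = 1.187 × 0.2634 = 0.313 kg/m³.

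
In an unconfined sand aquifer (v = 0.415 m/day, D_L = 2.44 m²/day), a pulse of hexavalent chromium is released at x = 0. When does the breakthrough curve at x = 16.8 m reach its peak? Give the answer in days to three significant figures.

For the 1D instantaneous-source solution, setting ∂C/∂t = 0 at fixed x gives v²t² + 2Dt − x² = 0, so t = (√(D² + v²x²) − D)/v².
√(D² + v²x²) = √(2.44² + 0.415² × 16.8²) = 7.387; v² = 0.172225.
t = (7.387 − 2.44)/0.172225 = 28.7 days (vs. the pure-advection estimate x/v = 40.5 d).

28.7 days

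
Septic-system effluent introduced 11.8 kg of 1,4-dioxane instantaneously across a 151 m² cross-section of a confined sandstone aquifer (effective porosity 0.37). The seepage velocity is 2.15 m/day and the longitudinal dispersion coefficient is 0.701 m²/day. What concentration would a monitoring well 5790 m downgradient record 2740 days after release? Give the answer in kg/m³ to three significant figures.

For an instantaneous plane source, C(x,t) = M/(n_e·A·√(4πDt)) · exp(−(x−vt)²/(4Dt)), with n_e·A the pore (flow) area.
Plume center vt = 2.15 × 2740 = 5891 m, so the well at 5790 m is 101 m upgradient of the peak.
√(4πDt) = 155.4 m, giving peak height M/(n_e·A·√(4πDt)) = 11.8/(0.37 × 151 × 155.4) = 0.001359 kg/m³.
(x−vt)²/(4Dt) = (-101)²/(4 × 0.701 × 2740) = 1.328; exp(−1.328) = 0.2650.
C = 0.001359 × 0.2650 = 0.000360 kg/m³.

0.000360 kg/m³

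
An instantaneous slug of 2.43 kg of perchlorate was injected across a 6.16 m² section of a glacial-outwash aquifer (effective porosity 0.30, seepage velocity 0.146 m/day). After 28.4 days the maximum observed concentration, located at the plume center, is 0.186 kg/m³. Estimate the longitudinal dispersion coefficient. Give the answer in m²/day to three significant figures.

At the plume center C_max = M/(n_e·A·√(4πDt)), so D = M²/(4πt·(n_e·A·C_max)²).
n_e·A·C_max = 0.30 × 6.16 × 0.186 = 0.3437 kg/m.
D = 2.43²/(4π × 28.4 × 0.3437²) = 0.140 m²/day.

0.140 m²/day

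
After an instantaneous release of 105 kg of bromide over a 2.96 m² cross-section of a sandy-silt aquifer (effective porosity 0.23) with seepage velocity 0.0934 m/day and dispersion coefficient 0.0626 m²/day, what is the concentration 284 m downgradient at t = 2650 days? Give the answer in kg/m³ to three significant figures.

0.454 kg/m³

For an instantaneous plane source, C(x,t) = M/(n_e·A·√(4πDt)) · exp(−(x−vt)²/(4Dt)), with n_e·A the pore (flow) area.
Plume center vt = 0.0934 × 2650 = 247.51 m, so the well at 284 m is 36.49 m downgradient of the peak.
√(4πDt) = 45.66 m, giving peak height M/(n_e·A·√(4πDt)) = 105/(0.23 × 2.96 × 45.66) = 3.378 kg/m³.
(x−vt)²/(4Dt) = (36.49)²/(4 × 0.0626 × 2650) = 2.007; exp(−2.007) = 0.1344.
C = 3.378 × 0.1344 = 0.454 kg/m³.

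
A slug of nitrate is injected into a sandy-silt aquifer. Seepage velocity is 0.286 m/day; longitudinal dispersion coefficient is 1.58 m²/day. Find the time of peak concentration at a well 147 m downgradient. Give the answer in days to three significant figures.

495 days

For the 1D instantaneous-source solution, setting ∂C/∂t = 0 at fixed x gives v²t² + 2Dt − x² = 0, so t = (√(D² + v²x²) − D)/v².
√(D² + v²x²) = √(1.58² + 0.286² × 147²) = 42.07; v² = 0.081796.
t = (42.07 − 1.58)/0.081796 = 495 days (vs. the pure-advection estimate x/v = 514 d).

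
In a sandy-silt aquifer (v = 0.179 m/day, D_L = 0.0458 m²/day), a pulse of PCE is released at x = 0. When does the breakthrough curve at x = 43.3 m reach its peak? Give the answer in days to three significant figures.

240 days

For the 1D instantaneous-source solution, setting ∂C/∂t = 0 at fixed x gives v²t² + 2Dt − x² = 0, so t = (√(D² + v²x²) − D)/v².
√(D² + v²x²) = √(0.0458² + 0.179² × 43.3²) = 7.751; v² = 0.032041.
t = (7.751 − 0.0458)/0.032041 = 240 days (vs. the pure-advection estimate x/v = 242 d).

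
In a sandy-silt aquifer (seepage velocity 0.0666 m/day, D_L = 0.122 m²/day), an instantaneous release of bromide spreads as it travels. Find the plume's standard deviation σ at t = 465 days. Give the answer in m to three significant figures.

Dispersive spreading gives a Gaussian with σ² = 2Dt; advection only shifts the center.
σ = √(2 × 0.122 × 465) = 10.7 m.

10.7 m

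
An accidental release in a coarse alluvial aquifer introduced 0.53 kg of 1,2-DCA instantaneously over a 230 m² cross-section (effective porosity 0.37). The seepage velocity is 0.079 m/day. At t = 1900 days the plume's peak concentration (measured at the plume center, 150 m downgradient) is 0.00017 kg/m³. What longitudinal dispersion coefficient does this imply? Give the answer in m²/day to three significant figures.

At the plume center C_max = M/(n_e·A·√(4πDt)), so D = M²/(4πt·(n_e·A·C_max)²).
n_e·A·C_max = 0.37 × 230 × 0.00017 = 0.01447 kg/m.
D = 0.53²/(4π × 1900 × 0.01447²) = 0.0562 m²/day.

0.0562 m²/day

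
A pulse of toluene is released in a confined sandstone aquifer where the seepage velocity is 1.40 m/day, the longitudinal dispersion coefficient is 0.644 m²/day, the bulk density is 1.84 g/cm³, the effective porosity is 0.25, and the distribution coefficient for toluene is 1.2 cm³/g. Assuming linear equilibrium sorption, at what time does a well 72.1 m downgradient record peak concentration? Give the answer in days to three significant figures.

Retardation factor R = 1 + ρ_b·K_d/n = 1 + 1.84 × 1.2/0.25 = 9.832.
Sorption retards both mechanisms: v_R = v/R = 0.1424 m/day, D_R = D/R = 0.06550 m²/day.
Peak time from v_R²t² + 2D_R t − x² = 0: t = (√(D_R² + v_R²x²) − D_R)/v_R².
√(D_R² + v_R²x²) = √(0.06550² + 0.1424² × 72.1²) = 10.27; v_R² = 0.02028.
t = (10.27 − 0.06550)/0.02028 = 503 days.

503 days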